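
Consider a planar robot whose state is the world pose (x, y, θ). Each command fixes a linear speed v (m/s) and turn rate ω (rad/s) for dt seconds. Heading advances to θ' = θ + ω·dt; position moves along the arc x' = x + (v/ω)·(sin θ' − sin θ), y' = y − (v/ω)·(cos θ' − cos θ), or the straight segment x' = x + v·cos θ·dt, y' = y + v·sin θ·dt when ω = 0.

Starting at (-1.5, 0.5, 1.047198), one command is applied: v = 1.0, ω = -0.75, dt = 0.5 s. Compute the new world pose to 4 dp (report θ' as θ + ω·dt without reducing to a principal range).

(-1.1756, 0.8766, 0.6722)

θ' = 1.0472 + -0.75·0.5 = 0.6722
R = v/ω = 1.0/-0.75 = -1.3333
x' = -1.5 + -1.3333·(sin 0.6722 − sin 1.0472) = -1.1756
y' = 0.5 − -1.3333·(cos 0.6722 − cos 1.0472) = 0.8766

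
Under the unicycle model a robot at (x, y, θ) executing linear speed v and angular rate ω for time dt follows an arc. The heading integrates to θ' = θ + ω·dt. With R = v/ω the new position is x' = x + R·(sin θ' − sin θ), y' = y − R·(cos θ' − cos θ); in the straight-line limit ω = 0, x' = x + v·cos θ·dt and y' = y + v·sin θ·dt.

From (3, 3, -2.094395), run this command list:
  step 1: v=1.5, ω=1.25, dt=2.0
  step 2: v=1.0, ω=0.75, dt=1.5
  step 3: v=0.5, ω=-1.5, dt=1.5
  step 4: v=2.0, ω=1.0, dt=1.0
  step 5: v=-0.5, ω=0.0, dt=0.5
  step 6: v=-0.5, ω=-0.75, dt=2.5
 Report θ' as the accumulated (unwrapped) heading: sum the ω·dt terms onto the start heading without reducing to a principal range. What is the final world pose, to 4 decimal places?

(6.6520, 2.8760, -1.5944)

step 1: θ'=0.4056 (R=1.2000) → pose (4.5127, 1.2974, 0.4056)
step 2: θ'=1.5306 (R=1.3333) → pose (5.3189, 2.4689, 1.5306)
step 3: θ'=-0.7194 (R=-0.3333) → pose (5.8716, 2.7063, -0.7194)
step 4: θ'=0.2806 (R=2.0000) → pose (7.7433, 2.2889, 0.2806)
step 5: θ'=0.2806 (straight) → pose (7.5031, 2.2197, 0.2806)
step 6: θ'=-1.5944 (R=0.6667) → pose (6.6520, 2.8760, -1.5944)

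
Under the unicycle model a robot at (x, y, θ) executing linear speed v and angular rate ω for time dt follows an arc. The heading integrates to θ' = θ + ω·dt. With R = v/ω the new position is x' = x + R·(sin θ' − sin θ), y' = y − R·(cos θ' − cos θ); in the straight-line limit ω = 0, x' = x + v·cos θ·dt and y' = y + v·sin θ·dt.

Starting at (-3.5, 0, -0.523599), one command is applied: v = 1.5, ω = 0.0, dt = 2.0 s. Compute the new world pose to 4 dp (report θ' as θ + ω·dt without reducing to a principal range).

θ' = -0.5236 + 0.0·2.0 = -0.5236
ω = 0 → straight: x' = -3.5 + 1.5·cos(-0.5236)·2.0 = -0.9019
y' = 0 + 1.5·sin(-0.5236)·2.0 = -1.5000

(-0.9019, -1.5000, -0.5236)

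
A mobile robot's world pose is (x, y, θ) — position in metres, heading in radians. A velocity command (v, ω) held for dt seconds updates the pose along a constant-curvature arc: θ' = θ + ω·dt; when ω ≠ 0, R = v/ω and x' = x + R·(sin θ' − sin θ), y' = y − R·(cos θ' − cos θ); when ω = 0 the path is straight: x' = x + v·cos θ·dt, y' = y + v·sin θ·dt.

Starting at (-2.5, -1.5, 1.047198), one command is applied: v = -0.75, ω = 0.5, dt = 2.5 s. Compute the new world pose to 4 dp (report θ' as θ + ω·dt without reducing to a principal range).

(-2.3223, -3.2463, 2.2972)

θ' = 1.0472 + 0.5·2.5 = 2.2972
R = v/ω = -0.75/0.5 = -1.5000
x' = -2.5 + -1.5000·(sin 2.2972 − sin 1.0472) = -2.3223
y' = -1.5 − -1.5000·(cos 2.2972 − cos 1.0472) = -3.2463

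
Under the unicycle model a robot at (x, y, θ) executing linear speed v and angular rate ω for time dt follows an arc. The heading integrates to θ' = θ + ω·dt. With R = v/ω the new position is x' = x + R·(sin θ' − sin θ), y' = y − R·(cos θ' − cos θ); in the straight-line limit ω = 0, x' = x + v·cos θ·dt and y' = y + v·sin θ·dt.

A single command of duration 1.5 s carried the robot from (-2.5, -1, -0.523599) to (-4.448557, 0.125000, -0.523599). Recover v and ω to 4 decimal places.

Δθ = -0.523599 − -0.523599 = 0.000000
ω = Δθ/dt = 0.000000/1.5 = 0.0000
ω = 0 → v = (Δx·cos θ + Δy·sin θ)/dt = -1.5000

v = -1.5000, ω = 0.0000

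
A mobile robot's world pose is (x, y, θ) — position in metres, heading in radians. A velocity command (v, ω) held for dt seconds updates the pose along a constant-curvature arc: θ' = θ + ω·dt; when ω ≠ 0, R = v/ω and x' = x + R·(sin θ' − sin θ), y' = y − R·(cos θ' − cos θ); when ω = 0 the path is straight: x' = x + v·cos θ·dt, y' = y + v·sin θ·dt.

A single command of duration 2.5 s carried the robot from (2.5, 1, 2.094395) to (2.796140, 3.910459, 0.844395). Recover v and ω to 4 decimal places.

Δθ = 0.844395 − 2.094395 = -1.250000
ω = Δθ/dt = -1.250000/2.5 = -0.5000
R = −Δy/(cos θ' − cos θ) = -2.5000
v = R·ω = -2.5000·-0.5000 = 1.2500

v = 1.2500, ω = -0.5000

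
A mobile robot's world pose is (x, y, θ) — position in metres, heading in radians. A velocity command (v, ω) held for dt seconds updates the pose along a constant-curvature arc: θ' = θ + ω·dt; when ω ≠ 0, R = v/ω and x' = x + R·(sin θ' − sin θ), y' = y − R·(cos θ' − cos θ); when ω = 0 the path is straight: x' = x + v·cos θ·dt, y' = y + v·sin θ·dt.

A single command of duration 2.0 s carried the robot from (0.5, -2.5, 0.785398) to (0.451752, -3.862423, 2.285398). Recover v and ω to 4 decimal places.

v = -0.7500, ω = 0.7500

Δθ = 2.285398 − 0.785398 = 1.500000
ω = Δθ/dt = 1.500000/2.0 = 0.7500
R = −Δy/(cos θ' − cos θ) = -1.0000
v = R·ω = -1.0000·0.7500 = -0.7500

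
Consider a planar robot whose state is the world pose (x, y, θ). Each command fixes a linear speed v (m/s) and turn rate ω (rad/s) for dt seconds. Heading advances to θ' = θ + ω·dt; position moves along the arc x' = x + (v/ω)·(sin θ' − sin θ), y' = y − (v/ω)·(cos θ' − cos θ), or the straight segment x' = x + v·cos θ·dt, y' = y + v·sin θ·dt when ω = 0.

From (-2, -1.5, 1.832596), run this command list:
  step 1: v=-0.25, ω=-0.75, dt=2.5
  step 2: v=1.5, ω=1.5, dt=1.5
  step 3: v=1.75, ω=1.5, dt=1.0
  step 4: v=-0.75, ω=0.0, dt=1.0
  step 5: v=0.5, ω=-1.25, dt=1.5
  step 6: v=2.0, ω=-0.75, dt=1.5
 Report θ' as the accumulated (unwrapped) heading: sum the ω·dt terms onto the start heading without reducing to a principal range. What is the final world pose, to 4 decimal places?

step 1: θ'=-0.0424 (R=0.3333) → pose (-2.3361, -1.9193, -0.0424)
step 2: θ'=2.2076 (R=1.0000) → pose (-1.4897, -0.3256, 2.2076)
step 3: θ'=3.7076 (R=1.1667) → pose (-3.0534, -0.0346, 3.7076)
step 4: θ'=3.7076 (straight) → pose (-2.4203, 0.3676, 3.7076)
step 5: θ'=1.8326 (R=-0.4000) → pose (-3.0212, 0.6017, 1.8326)
step 6: θ'=0.7076 (R=-2.6667) → pose (-2.1787, 3.3184, 0.7076)

(-2.1787, 3.3184, 0.7076)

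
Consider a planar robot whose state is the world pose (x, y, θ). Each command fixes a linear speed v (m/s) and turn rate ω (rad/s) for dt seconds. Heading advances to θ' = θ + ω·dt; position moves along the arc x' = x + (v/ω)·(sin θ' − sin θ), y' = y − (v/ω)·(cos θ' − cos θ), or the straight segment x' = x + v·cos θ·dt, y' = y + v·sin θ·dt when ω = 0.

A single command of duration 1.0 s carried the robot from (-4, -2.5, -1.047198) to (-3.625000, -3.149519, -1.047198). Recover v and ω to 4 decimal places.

Δθ = -1.047198 − -1.047198 = 0.000000
ω = Δθ/dt = 0.000000/1.0 = 0.0000
ω = 0 → v = (Δx·cos θ + Δy·sin θ)/dt = 0.7500

v = 0.7500, ω = 0.0000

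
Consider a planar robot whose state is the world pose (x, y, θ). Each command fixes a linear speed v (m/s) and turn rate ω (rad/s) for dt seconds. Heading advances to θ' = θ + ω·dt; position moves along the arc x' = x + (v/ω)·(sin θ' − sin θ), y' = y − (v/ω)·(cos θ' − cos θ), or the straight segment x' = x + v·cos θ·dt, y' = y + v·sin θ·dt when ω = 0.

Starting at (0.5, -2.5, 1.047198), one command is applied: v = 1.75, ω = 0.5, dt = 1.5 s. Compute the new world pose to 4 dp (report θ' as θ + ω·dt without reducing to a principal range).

(0.8796, 0.0357, 1.7972)

θ' = 1.0472 + 0.5·1.5 = 1.7972
R = v/ω = 1.75/0.5 = 3.5000
x' = 0.5 + 3.5000·(sin 1.7972 − sin 1.0472) = 0.8796
y' = -2.5 − 3.5000·(cos 1.7972 − cos 1.0472) = 0.0357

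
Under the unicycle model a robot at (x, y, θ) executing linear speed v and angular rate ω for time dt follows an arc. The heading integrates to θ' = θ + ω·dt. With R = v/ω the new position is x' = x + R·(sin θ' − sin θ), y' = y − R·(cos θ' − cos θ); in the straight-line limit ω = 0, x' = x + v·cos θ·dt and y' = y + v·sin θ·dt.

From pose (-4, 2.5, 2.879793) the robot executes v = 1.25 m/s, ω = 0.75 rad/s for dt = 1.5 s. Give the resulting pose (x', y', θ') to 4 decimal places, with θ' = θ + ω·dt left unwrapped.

(-5.6979, 1.9735, 4.0048)

θ' = 2.8798 + 0.75·1.5 = 4.0048
R = v/ω = 1.25/0.75 = 1.6667
x' = -4 + 1.6667·(sin 4.0048 − sin 2.8798) = -5.6979
y' = 2.5 − 1.6667·(cos 4.0048 − cos 2.8798) = 1.9735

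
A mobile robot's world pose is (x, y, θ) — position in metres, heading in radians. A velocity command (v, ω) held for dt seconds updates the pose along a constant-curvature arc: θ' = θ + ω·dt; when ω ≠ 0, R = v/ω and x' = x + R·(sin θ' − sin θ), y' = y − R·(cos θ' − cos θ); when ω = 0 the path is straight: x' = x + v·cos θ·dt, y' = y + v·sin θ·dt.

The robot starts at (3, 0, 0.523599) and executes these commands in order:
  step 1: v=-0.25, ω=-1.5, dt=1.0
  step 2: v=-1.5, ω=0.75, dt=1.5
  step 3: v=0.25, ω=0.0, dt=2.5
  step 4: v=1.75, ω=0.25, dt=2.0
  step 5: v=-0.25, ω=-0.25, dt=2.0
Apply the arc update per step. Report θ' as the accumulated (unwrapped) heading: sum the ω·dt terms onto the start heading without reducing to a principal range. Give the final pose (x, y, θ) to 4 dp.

step 1: θ'=-0.9764 (R=0.1667) → pose (2.7786, 0.0510, -0.9764)
step 2: θ'=0.1486 (R=-2.0000) → pose (0.8255, 0.9089, 0.1486)
step 3: θ'=0.1486 (straight) → pose (1.4436, 1.0015, 0.1486)
step 4: θ'=0.6486 (R=7.0000) → pose (4.6357, 2.3458, 0.6486)
step 5: θ'=0.1486 (R=1.0000) → pose (4.1797, 2.1538, 0.1486)

(4.1797, 2.1538, 0.1486)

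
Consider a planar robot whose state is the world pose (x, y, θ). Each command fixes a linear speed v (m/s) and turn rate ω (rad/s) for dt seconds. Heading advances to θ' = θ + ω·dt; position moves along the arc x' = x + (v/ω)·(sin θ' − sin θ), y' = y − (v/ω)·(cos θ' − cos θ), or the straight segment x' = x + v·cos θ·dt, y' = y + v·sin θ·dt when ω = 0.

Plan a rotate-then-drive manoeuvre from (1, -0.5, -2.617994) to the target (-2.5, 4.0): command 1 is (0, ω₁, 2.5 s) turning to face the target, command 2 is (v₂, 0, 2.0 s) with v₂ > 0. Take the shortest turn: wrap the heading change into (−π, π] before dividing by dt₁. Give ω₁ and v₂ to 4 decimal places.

heading to target = atan2(4−-0.5, -2.5−1) = 2.2318
Δθ = wrap(2.2318 − -2.6180) = -1.4334; ω₁ = Δθ/dt₁ = -0.5733
distance = √((-2.5−1)² + (4−-0.5)²) = 5.7009; v₂ = distance/dt₂ = 2.8504

ω₁ = -0.5733, v₂ = 2.8504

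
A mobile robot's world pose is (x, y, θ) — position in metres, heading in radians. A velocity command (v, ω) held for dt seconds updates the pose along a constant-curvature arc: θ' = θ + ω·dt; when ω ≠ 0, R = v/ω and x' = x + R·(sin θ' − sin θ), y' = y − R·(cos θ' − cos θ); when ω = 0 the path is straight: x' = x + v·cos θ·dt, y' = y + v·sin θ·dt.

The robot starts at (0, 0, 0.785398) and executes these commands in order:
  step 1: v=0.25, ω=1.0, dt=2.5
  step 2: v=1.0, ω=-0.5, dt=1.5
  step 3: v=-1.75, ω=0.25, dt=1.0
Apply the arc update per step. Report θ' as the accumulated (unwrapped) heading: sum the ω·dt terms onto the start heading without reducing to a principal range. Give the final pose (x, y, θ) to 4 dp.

(-0.0915, -0.0480, 2.7854)

step 1: θ'=3.2854 (R=0.2500) → pose (-0.2126, 0.4242, 3.2854)
step 2: θ'=2.5354 (R=-2.0000) → pose (-1.6387, 0.7599, 2.5354)
step 3: θ'=2.7854 (R=-7.0000) → pose (-0.0915, -0.0480, 2.7854)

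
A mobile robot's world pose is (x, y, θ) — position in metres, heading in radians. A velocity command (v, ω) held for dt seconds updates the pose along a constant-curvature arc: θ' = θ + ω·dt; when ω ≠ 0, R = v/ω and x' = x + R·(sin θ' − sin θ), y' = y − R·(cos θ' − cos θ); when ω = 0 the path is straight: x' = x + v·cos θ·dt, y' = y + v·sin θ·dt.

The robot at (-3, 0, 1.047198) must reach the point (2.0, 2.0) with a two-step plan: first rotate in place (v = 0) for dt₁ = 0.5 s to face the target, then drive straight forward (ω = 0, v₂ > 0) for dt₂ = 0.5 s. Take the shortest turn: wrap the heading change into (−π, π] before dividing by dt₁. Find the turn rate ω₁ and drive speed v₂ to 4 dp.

ω₁ = -1.3334, v₂ = 10.7703

heading to target = atan2(2−0, 2−-3) = 0.3805
Δθ = wrap(0.3805 − 1.0472) = -0.6667; ω₁ = Δθ/dt₁ = -1.3334
distance = √((2−-3)² + (2−0)²) = 5.3852; v₂ = distance/dt₂ = 10.7703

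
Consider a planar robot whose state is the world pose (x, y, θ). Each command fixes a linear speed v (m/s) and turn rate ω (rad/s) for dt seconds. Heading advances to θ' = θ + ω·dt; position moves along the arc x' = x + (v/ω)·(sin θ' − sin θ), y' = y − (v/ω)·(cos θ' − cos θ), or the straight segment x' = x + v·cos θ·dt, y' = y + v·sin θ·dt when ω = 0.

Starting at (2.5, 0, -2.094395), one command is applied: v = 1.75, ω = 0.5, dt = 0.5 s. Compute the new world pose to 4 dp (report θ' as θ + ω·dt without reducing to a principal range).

θ' = -2.0944 + 0.5·0.5 = -1.8444
R = v/ω = 1.75/0.5 = 3.5000
x' = 2.5 + 3.5000·(sin -1.8444 − sin -2.0944) = 2.1613
y' = 0 − 3.5000·(cos -1.8444 − cos -2.0944) = -0.8043

(2.1613, -0.8043, -1.8444)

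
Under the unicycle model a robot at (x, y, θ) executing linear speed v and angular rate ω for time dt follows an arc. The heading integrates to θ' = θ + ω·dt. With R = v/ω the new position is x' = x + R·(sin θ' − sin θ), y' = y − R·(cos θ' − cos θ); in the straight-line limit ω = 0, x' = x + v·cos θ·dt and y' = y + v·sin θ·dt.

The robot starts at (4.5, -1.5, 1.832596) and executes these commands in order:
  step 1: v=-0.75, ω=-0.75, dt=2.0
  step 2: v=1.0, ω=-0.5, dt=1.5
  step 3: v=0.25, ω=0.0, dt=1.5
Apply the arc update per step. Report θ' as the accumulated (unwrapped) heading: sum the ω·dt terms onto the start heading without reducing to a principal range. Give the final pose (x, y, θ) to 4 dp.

(5.6671, -2.9181, -0.4174)

step 1: θ'=0.3326 (R=1.0000) → pose (3.8606, -2.7040, 0.3326)
step 2: θ'=-0.4174 (R=-2.0000) → pose (5.3243, -2.7661, -0.4174)
step 3: θ'=-0.4174 (straight) → pose (5.6671, -2.9181, -0.4174)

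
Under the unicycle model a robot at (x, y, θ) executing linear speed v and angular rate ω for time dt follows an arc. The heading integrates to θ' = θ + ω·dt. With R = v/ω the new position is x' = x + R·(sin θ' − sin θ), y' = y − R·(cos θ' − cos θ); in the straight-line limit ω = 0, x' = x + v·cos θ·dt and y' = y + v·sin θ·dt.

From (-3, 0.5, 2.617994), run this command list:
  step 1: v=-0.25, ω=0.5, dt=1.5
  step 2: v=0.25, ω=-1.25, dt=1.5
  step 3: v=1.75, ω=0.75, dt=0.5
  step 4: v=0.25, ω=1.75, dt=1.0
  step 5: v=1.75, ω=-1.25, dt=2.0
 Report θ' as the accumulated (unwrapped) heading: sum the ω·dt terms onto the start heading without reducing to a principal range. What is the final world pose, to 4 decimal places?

(-5.0803, 3.4626, 1.1180)

step 1: θ'=3.3680 (R=-0.5000) → pose (-2.6378, 0.4458, 3.3680)
step 2: θ'=1.4930 (R=-0.2000) → pose (-2.8821, 0.6562, 1.4930)
step 3: θ'=1.8680 (R=2.3333) → pose (-2.9773, 1.5209, 1.8680)
step 4: θ'=3.6180 (R=0.1429) → pose (-3.1794, 1.6060, 3.6180)
step 5: θ'=1.1180 (R=-1.4000) → pose (-5.0803, 3.4626, 1.1180)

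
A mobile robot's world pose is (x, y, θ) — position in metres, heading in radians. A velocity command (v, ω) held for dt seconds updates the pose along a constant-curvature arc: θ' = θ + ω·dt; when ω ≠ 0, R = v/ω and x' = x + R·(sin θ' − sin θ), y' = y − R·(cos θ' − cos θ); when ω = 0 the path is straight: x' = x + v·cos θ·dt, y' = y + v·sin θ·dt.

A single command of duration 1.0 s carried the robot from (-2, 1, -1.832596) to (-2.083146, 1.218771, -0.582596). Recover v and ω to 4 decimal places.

Δθ = -0.582596 − -1.832596 = 1.250000
ω = Δθ/dt = 1.250000/1.0 = 1.2500
R = −Δy/(cos θ' − cos θ) = -0.2000
v = R·ω = -0.2000·1.2500 = -0.2500

v = -0.2500, ω = 1.2500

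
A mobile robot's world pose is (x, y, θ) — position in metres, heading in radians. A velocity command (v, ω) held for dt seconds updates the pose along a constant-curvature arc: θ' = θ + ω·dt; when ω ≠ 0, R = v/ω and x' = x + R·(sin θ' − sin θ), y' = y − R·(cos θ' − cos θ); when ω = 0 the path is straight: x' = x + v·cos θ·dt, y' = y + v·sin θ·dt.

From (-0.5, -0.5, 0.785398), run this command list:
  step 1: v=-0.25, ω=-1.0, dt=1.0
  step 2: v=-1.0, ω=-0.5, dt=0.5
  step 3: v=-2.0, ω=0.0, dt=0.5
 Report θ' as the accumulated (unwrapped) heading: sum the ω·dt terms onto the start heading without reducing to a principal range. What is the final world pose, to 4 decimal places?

(-2.0942, 0.0467, -0.4646)

step 1: θ'=-0.2146 (R=0.2500) → pose (-0.7300, -0.5675, -0.2146)
step 2: θ'=-0.4646 (R=2.0000) → pose (-1.2002, -0.4014, -0.4646)
step 3: θ'=-0.4646 (straight) → pose (-2.0942, 0.0467, -0.4646)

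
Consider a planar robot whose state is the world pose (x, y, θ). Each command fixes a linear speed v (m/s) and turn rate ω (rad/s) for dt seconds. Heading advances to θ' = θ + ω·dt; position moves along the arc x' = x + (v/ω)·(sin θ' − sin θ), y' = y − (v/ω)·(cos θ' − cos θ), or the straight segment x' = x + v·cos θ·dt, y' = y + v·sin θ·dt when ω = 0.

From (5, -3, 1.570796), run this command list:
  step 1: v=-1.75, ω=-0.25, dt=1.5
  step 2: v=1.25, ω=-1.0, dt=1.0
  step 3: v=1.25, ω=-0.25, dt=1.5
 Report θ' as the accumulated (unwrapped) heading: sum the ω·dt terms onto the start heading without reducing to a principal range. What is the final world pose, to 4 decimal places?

(7.2975, -4.7802, -0.1792)

step 1: θ'=1.1958 (R=7.0000) → pose (4.5136, -5.5639, 1.1958)
step 2: θ'=0.1958 (R=-1.2500) → pose (5.4335, -4.7956, 0.1958)
step 3: θ'=-0.1792 (R=-5.0000) → pose (7.2975, -4.7802, -0.1792)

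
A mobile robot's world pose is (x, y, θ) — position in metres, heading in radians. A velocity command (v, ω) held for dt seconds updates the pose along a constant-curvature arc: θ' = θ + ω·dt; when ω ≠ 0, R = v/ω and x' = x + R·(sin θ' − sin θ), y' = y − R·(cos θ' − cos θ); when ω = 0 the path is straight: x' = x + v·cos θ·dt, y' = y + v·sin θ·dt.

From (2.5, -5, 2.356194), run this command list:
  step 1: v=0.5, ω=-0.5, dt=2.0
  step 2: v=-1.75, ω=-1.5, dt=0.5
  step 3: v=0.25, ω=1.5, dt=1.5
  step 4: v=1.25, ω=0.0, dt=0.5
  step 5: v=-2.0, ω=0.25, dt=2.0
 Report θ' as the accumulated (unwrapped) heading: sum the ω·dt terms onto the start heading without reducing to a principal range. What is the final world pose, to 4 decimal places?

step 1: θ'=1.3562 (R=-1.0000) → pose (2.2300, -4.0799, 1.3562)
step 2: θ'=0.6062 (R=1.1667) → pose (1.7548, -4.7903, 0.6062)
step 3: θ'=2.8562 (R=0.1667) → pose (1.7068, -4.4934, 2.8562)
step 4: θ'=2.8562 (straight) → pose (1.1071, -4.3174, 2.8562)
step 5: θ'=3.3562 (R=-8.0000) → pose (5.0631, -4.4575, 3.3562)

(5.0631, -4.4575, 3.3562)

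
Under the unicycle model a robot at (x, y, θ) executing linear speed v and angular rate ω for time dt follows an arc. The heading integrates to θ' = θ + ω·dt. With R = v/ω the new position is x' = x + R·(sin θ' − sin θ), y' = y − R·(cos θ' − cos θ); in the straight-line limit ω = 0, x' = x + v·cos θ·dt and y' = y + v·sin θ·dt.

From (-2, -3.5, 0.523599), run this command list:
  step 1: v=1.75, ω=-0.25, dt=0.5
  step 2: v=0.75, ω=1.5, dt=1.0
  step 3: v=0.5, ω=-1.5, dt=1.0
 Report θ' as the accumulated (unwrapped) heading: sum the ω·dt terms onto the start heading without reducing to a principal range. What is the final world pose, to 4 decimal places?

(-0.7514, -2.0746, 0.3986)

step 1: θ'=0.3986 (R=-7.0000) → pose (-1.2169, -3.1109, 0.3986)
step 2: θ'=1.8986 (R=0.5000) → pose (-0.9376, -2.4892, 1.8986)
step 3: θ'=0.3986 (R=-0.3333) → pose (-0.7514, -2.0746, 0.3986)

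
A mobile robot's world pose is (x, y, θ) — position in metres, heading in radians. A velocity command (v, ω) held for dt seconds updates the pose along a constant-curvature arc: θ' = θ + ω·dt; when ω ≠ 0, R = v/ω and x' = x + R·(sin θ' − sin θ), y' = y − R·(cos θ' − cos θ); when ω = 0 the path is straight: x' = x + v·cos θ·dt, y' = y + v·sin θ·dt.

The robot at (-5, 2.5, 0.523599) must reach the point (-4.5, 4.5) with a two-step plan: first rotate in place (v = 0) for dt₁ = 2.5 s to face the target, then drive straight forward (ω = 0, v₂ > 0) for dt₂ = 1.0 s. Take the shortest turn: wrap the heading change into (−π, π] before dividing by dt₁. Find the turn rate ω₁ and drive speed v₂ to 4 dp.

heading to target = atan2(4.5−2.5, -4.5−-5) = 1.3258
Δθ = wrap(1.3258 − 0.5236) = 0.8022; ω₁ = Δθ/dt₁ = 0.3209
distance = √((-4.5−-5)² + (4.5−2.5)²) = 2.0616; v₂ = distance/dt₂ = 2.0616

ω₁ = 0.3209, v₂ = 2.0616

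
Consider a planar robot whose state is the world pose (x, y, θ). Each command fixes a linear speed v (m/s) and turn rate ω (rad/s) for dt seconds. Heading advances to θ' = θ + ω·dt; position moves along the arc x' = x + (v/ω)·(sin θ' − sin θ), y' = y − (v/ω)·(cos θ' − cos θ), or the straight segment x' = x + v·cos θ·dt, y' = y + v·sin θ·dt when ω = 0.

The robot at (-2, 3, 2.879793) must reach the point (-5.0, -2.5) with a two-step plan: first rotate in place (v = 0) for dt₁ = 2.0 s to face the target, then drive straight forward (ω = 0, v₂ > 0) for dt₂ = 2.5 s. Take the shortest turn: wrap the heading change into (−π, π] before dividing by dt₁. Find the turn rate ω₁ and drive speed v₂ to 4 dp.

ω₁ = 0.6666, v₂ = 2.5060

heading to target = atan2(-2.5−3, -5−-2) = -2.0701
Δθ = wrap(-2.0701 − 2.8798) = 1.3332; ω₁ = Δθ/dt₁ = 0.6666
distance = √((-5−-2)² + (-2.5−3)²) = 6.2650; v₂ = distance/dt₂ = 2.5060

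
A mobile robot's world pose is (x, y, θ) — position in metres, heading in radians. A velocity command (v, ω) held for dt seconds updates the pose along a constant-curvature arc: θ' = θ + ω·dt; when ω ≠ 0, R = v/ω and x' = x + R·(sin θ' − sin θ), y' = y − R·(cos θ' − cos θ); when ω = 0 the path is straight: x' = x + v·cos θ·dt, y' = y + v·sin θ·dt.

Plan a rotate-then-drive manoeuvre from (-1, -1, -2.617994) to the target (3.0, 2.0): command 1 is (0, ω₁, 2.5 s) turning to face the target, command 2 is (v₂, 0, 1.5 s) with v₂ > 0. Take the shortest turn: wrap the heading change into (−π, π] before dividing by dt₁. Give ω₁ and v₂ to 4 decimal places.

ω₁ = -1.2087, v₂ = 3.3333

heading to target = atan2(2−-1, 3−-1) = 0.6435
Δθ = wrap(0.6435 − -2.6180) = -3.0217; ω₁ = Δθ/dt₁ = -1.2087
distance = √((3−-1)² + (2−-1)²) = 5.0000; v₂ = distance/dt₂ = 3.3333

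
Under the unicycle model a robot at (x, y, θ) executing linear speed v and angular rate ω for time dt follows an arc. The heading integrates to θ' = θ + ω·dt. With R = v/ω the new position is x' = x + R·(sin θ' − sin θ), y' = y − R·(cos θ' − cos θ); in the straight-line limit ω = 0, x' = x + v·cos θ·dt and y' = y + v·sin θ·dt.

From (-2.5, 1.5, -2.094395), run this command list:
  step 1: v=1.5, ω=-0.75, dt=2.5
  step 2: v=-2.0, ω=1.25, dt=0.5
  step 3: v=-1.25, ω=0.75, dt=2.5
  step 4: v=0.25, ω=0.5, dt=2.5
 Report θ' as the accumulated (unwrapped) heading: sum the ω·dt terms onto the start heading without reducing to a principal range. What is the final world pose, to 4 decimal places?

(-2.4665, 2.0260, -0.2194)

step 1: θ'=-3.9694 (R=-2.0000) → pose (-5.7049, 1.1470, -3.9694)
step 2: θ'=-3.3444 (R=-1.6000) → pose (-4.8489, 0.6622, -3.3444)
step 3: θ'=-1.4694 (R=-1.6667) → pose (-2.8551, 2.4634, -1.4694)
step 4: θ'=-0.2194 (R=0.5000) → pose (-2.4665, 2.0260, -0.2194)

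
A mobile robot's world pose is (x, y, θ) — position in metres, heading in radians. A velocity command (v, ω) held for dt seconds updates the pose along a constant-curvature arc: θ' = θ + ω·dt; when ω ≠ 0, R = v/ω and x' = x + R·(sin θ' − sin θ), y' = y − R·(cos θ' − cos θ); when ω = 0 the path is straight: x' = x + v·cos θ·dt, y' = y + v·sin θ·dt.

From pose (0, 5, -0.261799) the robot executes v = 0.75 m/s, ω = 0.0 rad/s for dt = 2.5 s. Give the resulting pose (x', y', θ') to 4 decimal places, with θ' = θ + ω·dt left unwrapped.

(1.8111, 4.5147, -0.2618)

θ' = -0.2618 + 0.0·2.5 = -0.2618
ω = 0 → straight: x' = 0 + 0.75·cos(-0.2618)·2.5 = 1.8111
y' = 5 + 0.75·sin(-0.2618)·2.5 = 4.5147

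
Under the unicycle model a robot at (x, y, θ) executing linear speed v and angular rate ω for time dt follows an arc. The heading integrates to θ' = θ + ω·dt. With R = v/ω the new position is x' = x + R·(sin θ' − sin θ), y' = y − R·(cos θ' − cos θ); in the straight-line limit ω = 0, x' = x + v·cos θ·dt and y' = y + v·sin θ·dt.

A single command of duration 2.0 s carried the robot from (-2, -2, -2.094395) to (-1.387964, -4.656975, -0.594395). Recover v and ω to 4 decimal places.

Δθ = -0.594395 − -2.094395 = 1.500000
ω = Δθ/dt = 1.500000/2.0 = 0.7500
R = −Δy/(cos θ' − cos θ) = 2.0000
v = R·ω = 2.0000·0.7500 = 1.5000

v = 1.5000, ω = 0.7500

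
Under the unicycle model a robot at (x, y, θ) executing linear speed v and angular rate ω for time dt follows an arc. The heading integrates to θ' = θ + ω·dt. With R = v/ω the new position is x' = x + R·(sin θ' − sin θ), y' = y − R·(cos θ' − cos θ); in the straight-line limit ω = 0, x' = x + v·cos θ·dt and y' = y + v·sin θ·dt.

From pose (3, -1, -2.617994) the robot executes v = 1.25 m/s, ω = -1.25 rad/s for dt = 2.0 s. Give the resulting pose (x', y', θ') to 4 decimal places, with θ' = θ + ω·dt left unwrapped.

θ' = -2.6180 + -1.25·2.0 = -5.1180
R = v/ω = 1.25/-1.25 = -1.0000
x' = 3 + -1.0000·(sin -5.1180 − sin -2.6180) = 1.5811
y' = -1 − -1.0000·(cos -5.1180 − cos -2.6180) = 0.2606

(1.5811, 0.2606, -5.1180)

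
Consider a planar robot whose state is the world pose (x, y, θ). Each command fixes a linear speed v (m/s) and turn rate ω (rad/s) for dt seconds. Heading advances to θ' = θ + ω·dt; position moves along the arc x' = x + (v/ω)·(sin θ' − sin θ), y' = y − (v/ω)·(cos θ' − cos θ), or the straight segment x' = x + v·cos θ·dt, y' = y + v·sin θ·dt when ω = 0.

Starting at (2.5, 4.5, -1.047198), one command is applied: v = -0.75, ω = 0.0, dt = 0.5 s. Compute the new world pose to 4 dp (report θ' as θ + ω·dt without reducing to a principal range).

(2.3125, 4.8248, -1.0472)

θ' = -1.0472 + 0.0·0.5 = -1.0472
ω = 0 → straight: x' = 2.5 + -0.75·cos(-1.0472)·0.5 = 2.3125
y' = 4.5 + -0.75·sin(-1.0472)·0.5 = 4.8248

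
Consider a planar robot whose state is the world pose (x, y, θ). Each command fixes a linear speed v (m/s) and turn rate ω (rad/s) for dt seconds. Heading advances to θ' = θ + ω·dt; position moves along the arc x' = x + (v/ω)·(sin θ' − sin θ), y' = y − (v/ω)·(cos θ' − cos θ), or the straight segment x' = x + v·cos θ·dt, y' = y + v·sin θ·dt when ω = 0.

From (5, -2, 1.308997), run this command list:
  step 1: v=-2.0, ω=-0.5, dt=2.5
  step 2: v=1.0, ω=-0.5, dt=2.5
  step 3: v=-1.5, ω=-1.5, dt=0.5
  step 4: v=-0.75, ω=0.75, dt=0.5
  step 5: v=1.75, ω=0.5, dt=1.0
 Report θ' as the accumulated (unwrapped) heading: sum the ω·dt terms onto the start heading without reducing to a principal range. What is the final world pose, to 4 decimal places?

step 1: θ'=0.0590 (R=4.0000) → pose (1.3721, -4.9578, 0.0590)
step 2: θ'=-1.1910 (R=-2.0000) → pose (3.3476, -6.2128, -1.1910)
step 3: θ'=-1.9410 (R=1.0000) → pose (3.3440, -5.4803, -1.9410)
step 4: θ'=-1.5660 (R=-1.0000) → pose (3.4118, -5.1137, -1.5660)
step 5: θ'=-1.0660 (R=3.5000) → pose (3.8483, -6.7896, -1.0660)

(3.8483, -6.7896, -1.0660)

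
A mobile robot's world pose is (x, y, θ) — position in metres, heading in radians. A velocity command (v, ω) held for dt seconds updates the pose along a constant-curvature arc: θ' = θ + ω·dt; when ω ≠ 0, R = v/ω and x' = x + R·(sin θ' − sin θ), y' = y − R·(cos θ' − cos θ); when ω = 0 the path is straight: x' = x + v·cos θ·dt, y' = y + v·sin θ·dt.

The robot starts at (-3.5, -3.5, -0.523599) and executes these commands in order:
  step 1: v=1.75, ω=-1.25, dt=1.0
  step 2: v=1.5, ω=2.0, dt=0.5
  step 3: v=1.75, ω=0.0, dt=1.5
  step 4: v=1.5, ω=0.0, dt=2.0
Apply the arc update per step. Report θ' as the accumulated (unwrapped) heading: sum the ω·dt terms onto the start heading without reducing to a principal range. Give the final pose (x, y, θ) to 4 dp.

step 1: θ'=-1.7736 (R=-1.4000) → pose (-2.8287, -4.9944, -1.7736)
step 2: θ'=-0.7736 (R=0.7500) → pose (-2.6181, -5.6820, -0.7736)
step 3: θ'=-0.7736 (straight) → pose (-0.7402, -7.5162, -0.7736)
step 4: θ'=-0.7736 (straight) → pose (1.4060, -9.6123, -0.7736)

(1.4060, -9.6123, -0.7736)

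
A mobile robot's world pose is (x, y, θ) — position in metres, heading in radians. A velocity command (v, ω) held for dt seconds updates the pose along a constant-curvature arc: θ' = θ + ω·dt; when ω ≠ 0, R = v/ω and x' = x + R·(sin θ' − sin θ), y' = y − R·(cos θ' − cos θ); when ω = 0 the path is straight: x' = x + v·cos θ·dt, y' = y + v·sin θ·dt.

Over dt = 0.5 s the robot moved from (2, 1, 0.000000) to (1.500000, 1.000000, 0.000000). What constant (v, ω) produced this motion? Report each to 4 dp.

v = -1.0000, ω = 0.0000

Δθ = 0.000000 − 0.000000 = 0.000000
ω = Δθ/dt = 0.000000/0.5 = 0.0000
ω = 0 → v = (Δx·cos θ + Δy·sin θ)/dt = -1.0000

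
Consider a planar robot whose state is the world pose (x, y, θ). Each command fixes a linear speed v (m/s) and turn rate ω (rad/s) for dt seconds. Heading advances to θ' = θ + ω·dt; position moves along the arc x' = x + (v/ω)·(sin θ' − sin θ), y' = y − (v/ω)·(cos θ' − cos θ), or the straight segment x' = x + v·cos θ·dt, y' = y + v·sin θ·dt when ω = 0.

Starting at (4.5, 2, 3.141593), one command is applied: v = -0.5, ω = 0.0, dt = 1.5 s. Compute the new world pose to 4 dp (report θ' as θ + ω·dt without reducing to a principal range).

θ' = 3.1416 + 0.0·1.5 = 3.1416
ω = 0 → straight: x' = 4.5 + -0.5·cos(3.1416)·1.5 = 5.2500
y' = 2 + -0.5·sin(3.1416)·1.5 = 2.0000

(5.2500, 2.0000, 3.1416)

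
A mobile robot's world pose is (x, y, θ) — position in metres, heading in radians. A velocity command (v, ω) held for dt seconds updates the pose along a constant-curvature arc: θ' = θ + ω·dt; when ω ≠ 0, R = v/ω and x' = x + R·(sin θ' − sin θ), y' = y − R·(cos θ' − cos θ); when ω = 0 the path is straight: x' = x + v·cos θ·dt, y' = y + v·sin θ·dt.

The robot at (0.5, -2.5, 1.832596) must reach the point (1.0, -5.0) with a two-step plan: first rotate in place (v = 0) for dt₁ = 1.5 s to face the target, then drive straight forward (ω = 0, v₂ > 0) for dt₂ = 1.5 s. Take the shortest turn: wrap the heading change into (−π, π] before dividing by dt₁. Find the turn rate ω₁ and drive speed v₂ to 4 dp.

ω₁ = 2.0515, v₂ = 1.6997

heading to target = atan2(-5−-2.5, 1−0.5) = -1.3734
Δθ = wrap(-1.3734 − 1.8326) = 3.0772; ω₁ = Δθ/dt₁ = 2.0515
distance = √((1−0.5)² + (-5−-2.5)²) = 2.5495; v₂ = distance/dt₂ = 1.6997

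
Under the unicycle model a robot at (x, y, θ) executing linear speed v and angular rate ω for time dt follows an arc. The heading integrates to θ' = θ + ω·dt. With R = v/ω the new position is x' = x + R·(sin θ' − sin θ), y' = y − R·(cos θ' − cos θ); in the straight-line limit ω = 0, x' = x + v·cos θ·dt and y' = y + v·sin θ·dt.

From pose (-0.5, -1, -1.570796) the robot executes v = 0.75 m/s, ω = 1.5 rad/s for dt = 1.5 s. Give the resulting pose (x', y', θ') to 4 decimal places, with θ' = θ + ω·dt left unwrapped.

θ' = -1.5708 + 1.5·1.5 = 0.6792
R = v/ω = 0.75/1.5 = 0.5000
x' = -0.5 + 0.5000·(sin 0.6792 − sin -1.5708) = 0.3141
y' = -1 − 0.5000·(cos 0.6792 − cos -1.5708) = -1.3890

(0.3141, -1.3890, 0.6792)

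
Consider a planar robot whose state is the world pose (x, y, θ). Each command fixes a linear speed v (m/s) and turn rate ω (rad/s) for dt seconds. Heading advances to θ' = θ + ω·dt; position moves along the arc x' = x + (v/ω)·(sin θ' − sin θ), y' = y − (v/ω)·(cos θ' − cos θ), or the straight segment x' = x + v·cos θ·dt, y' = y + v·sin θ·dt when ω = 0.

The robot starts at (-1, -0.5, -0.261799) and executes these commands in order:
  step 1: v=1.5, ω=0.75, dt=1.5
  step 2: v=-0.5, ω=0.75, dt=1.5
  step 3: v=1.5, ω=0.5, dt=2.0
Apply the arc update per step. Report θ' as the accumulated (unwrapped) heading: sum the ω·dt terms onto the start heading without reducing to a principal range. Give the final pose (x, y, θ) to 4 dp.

step 1: θ'=0.8632 (R=2.0000) → pose (1.0375, 0.1318, 0.8632)
step 2: θ'=1.9882 (R=-0.6667) → pose (0.9347, -0.5718, 1.9882)
step 3: θ'=2.9882 (R=3.0000) → pose (-1.3494, 1.1768, 2.9882)

(-1.3494, 1.1768, 2.9882)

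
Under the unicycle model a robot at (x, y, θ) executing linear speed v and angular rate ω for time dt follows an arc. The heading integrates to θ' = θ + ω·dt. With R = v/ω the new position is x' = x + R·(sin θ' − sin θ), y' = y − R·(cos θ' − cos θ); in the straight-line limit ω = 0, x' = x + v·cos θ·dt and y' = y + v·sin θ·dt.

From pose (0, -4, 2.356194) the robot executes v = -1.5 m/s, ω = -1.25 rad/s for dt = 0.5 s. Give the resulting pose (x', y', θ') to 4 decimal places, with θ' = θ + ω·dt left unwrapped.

(0.3361, -4.6569, 1.7312)

θ' = 2.3562 + -1.25·0.5 = 1.7312
R = v/ω = -1.5/-1.25 = 1.2000
x' = 0 + 1.2000·(sin 1.7312 − sin 2.3562) = 0.3361
y' = -4 − 1.2000·(cos 1.7312 − cos 2.3562) = -4.6569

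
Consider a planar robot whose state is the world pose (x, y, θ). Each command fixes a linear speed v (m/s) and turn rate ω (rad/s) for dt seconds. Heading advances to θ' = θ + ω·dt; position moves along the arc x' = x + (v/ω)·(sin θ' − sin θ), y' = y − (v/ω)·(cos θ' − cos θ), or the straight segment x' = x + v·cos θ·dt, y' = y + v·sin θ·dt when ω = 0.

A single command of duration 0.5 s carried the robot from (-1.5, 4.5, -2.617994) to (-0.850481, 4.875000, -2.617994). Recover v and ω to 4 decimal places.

Δθ = -2.617994 − -2.617994 = 0.000000
ω = Δθ/dt = 0.000000/0.5 = 0.0000
ω = 0 → v = (Δx·cos θ + Δy·sin θ)/dt = -1.5000

v = -1.5000, ω = 0.0000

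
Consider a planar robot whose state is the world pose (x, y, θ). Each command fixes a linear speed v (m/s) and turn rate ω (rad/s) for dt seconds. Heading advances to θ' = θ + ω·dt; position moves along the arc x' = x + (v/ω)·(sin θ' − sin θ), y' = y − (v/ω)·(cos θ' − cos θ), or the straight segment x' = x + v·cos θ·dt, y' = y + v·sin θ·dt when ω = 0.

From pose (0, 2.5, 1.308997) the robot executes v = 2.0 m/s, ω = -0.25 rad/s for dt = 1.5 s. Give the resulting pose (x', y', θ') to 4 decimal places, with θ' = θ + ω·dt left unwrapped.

(1.2954, 5.1864, 0.9340)

θ' = 1.3090 + -0.25·1.5 = 0.9340
R = v/ω = 2.0/-0.25 = -8.0000
x' = 0 + -8.0000·(sin 0.9340 − sin 1.3090) = 1.2954
y' = 2.5 − -8.0000·(cos 0.9340 − cos 1.3090) = 5.1864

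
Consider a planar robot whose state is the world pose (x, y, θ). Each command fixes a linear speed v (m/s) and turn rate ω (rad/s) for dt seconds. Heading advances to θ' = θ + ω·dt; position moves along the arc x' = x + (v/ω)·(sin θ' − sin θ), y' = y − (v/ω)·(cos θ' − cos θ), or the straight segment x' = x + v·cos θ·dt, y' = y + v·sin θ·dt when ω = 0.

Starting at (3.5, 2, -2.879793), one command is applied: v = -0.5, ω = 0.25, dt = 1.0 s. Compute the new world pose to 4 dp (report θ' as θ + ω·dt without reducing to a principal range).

(3.9619, 2.1881, -2.6298)

θ' = -2.8798 + 0.25·1.0 = -2.6298
R = v/ω = -0.5/0.25 = -2.0000
x' = 3.5 + -2.0000·(sin -2.6298 − sin -2.8798) = 3.9619
y' = 2 − -2.0000·(cos -2.6298 − cos -2.8798) = 2.1881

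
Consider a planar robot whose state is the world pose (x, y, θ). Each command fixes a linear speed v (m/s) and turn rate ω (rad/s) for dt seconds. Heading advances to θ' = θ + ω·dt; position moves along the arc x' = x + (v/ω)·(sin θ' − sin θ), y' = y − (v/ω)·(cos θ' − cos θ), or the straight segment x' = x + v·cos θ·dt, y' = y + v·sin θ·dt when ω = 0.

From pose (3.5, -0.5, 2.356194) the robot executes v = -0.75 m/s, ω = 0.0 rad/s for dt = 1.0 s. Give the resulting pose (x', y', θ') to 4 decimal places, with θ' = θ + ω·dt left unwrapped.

θ' = 2.3562 + 0.0·1.0 = 2.3562
ω = 0 → straight: x' = 3.5 + -0.75·cos(2.3562)·1.0 = 4.0303
y' = -0.5 + -0.75·sin(2.3562)·1.0 = -1.0303

(4.0303, -1.0303, 2.3562)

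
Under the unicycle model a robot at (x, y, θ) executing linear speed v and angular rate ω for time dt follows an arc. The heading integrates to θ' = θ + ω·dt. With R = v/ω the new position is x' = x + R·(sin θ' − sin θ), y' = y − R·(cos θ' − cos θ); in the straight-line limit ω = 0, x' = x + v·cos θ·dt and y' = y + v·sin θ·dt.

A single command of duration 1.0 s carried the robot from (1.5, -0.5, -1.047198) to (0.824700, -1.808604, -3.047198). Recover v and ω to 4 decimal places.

Δθ = -3.047198 − -1.047198 = -2.000000
ω = Δθ/dt = -2.000000/1.0 = -2.0000
R = −Δy/(cos θ' − cos θ) = -0.8750
v = R·ω = -0.8750·-2.0000 = 1.7500

v = 1.7500, ω = -2.0000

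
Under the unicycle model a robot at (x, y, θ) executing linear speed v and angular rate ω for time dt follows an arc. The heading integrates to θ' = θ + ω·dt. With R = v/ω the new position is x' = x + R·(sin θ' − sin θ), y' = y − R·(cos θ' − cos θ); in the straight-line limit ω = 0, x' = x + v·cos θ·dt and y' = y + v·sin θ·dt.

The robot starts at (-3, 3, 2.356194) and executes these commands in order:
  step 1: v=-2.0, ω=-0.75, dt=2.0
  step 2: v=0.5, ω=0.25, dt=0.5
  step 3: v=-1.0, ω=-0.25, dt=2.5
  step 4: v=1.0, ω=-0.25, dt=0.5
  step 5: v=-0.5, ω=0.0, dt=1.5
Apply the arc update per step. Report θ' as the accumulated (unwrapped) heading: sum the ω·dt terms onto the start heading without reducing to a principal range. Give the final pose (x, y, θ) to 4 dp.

step 1: θ'=0.8562 (R=2.6667) → pose (-2.8713, -0.6331, 0.8562)
step 2: θ'=0.9812 (R=2.0000) → pose (-2.7197, -0.4346, 0.9812)
step 3: θ'=0.3562 (R=4.0000) → pose (-4.6495, -1.9594, 0.3562)
step 4: θ'=0.2312 (R=-4.0000) → pose (-4.1713, -1.8147, 0.2312)
step 5: θ'=0.2312 (straight) → pose (-4.9013, -1.9866, 0.2312)

(-4.9013, -1.9866, 0.2312)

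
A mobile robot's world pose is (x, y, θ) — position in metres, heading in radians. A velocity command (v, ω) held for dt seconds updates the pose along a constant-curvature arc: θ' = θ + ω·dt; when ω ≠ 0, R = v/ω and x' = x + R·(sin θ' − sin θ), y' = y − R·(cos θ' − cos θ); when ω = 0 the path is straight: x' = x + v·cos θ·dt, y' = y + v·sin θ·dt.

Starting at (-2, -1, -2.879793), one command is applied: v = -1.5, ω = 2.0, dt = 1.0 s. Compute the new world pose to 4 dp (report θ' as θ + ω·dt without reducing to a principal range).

(-1.6162, 0.2024, -0.8798)

θ' = -2.8798 + 2.0·1.0 = -0.8798
R = v/ω = -1.5/2.0 = -0.7500
x' = -2 + -0.7500·(sin -0.8798 − sin -2.8798) = -1.6162
y' = -1 − -0.7500·(cos -0.8798 − cos -2.8798) = 0.2024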